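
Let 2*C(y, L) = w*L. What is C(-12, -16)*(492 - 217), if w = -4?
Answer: 8800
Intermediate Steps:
C(y, L) = -2*L (C(y, L) = (-4*L)/2 = -2*L)
C(-12, -16)*(492 - 217) = (-2*(-16))*(492 - 217) = 32*275 = 8800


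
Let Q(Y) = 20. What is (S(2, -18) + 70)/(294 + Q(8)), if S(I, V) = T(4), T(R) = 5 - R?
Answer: 71/314 ≈ 0.22611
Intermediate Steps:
S(I, V) = 1 (S(I, V) = 5 - 1*4 = 5 - 4 = 1)
(S(2, -18) + 70)/(294 + Q(8)) = (1 + 70)/(294 + 20) = 71/314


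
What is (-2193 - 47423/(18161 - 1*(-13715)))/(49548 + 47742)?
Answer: -69951491/3101216040 ≈ -0.022556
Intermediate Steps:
(-2193 - 47423/(18161 - 1*(-13715)))/(49548 + 47742) = (-2193 - 47423/(18161 + 13715))/97290 = (-2193 - 47423/31876)*(1/97290) = -69951491/31876*1/97290 = -69951491/3101216040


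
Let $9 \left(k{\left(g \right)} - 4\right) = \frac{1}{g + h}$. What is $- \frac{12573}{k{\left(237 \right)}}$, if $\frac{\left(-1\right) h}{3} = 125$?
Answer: $- \frac{15615666}{4967} \approx -3143.9$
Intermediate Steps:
$h = -375$ ($h = \left(-3\right) 125 = -375$)
$k{\left(g \right)} = 4 + \frac{1}{9 \left(-375 + g\right)}$ ($k{\left(g \right)} = 4 + \frac{1}{9 \left(g - 375\right)} = 4 + \frac{1}{9 \left(-375 + g\right)}$)
$- \frac{12573}{k{\left(237 \right)}} = - \frac{12573}{\frac{1}{9} \frac{1}{-375 + 237} \left(-13499 + 36 \cdot 237\right)} = - \frac{12573}{\frac{1}{9} \frac{1}{-138} \left(-13499 + 8532\right)} = - \frac{12573}{\frac{1}{9} \left(- \frac{1}{138}\right) \left(-4967\right)} = - \frac{12573}{\frac{4967}{1242}} = \left(-12573\right) \frac{1242}{4967} = - \frac{15615666}{4967}$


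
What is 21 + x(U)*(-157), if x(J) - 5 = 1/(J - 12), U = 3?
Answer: -6719/9 ≈ -746.56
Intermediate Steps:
x(J) = 5 + 1/(-12 + J) (x(J) = 5 + 1/(J - 12) = 5 + 1/(-12 + J))
21 + x(U)*(-157) = 21 + ((-59 + 5*3)/(-12 + 3))*(-157) = 21 + ((-59 + 15)/(-9))*(-157) = 21 - ⅑*(-44)*(-157) = 21 + (44/9)*(-157) = 21 - 6908/9 = -6719/9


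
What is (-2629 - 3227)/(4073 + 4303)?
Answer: -244/349 ≈ -0.69914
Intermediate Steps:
(-2629 - 3227)/(4073 + 4303) = -5856/8376 = -5856*1/8376 = -244/349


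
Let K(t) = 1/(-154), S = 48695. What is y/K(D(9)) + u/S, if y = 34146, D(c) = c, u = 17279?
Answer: -256061861101/48695 ≈ -5.2585e+6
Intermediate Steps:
K(t) = -1/154
y/K(D(9)) + u/S = 34146/(-1/154) + 17279/48695 = 34146*(-154) + 17279*(1/48695) = -5258484 + 17279/48695 = -256061861101/48695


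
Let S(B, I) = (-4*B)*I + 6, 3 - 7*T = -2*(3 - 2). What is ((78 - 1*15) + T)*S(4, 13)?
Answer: -90092/7 ≈ -12870.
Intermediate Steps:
T = 5/7 (T = 3/7 - (-2)*(3 - 2)/7 = 3/7 - (-2)/7 = 3/7 - 1/7*(-2) = 3/7 + 2/7 = 5/7 ≈ 0.71429)
S(B, I) = 6 - 4*B*I (S(B, I) = -4*B*I + 6 = 6 - 4*B*I)
((78 - 1*15) + T)*S(4, 13) = ((78 - 1*15) + 5/7)*(6 - 4*4*13) = ((78 - 15) + 5/7)*(6 - 208) = (63 + 5/7)*(-202) = (446/7)*(-202) = -90092/7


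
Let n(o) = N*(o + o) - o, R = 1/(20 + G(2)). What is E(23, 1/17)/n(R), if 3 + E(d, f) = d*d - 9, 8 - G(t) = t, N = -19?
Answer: -1034/3 ≈ -344.67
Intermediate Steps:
G(t) = 8 - t
E(d, f) = -12 + d² (E(d, f) = -3 + (d*d - 9) = -3 + (d² - 9) = -3 + (-9 + d²) = -12 + d²)
R = 1/26 (R = 1/(20 + (8 - 1*2)) = 1/(20 + (8 - 2)) = 1/(20 + 6) = 1/26 ≈ 0.038462)
n(o) = -39*o (n(o) = -19*(o + o) - o = -38*o - o = -39*o)
E(23, 1/17)/n(R) = (-12 + 23²)/((-39*1/26)) = (-12 + 529)/(-3/2) = 517*(-⅔) = -1034/3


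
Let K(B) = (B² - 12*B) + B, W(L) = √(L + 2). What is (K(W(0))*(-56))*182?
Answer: -20384 + 112112*√2 ≈ 1.3817e+5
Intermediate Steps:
W(L) = √(2 + L)
K(B) = B² - 11*B
(K(W(0))*(-56))*182 = ((√(2 + 0)*(-11 + √(2 + 0)))*(-56))*182 = ((√2*(-11 + √2))*(-56))*182 = -56*√2*(-11 + √2)*182 = -10192*√2*(-11 + √2)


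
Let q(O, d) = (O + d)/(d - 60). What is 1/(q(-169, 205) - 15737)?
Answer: -145/2281829 ≈ -6.3546e-5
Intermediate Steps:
q(O, d) = (O + d)/(-60 + d)
1/(q(-169, 205) - 15737) = 1/((-169 + 205)/(-60 + 205) - 15737) = 1/(36/145 - 15737) = 1/(-2281829/145) = -145/2281829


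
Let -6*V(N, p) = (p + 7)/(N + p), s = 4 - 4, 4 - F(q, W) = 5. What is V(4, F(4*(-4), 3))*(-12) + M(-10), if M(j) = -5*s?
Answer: 4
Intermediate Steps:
F(q, W) = -1 (F(q, W) = 4 - 1*5 = 4 - 5 = -1)
s = 0
V(N, p) = -(7 + p)/(6*(N + p)) (V(N, p) = -(p + 7)/(6*(N + p)) = -(7 + p)/(6*(N + p)))
M(j) = 0 (M(j) = -5*0 = 0)
V(4, F(4*(-4), 3))*(-12) + M(-10) = ((-7 - 1*(-1))/(6*(4 - 1)))*(-12) + 0 = ((⅙)*(-7 + 1)/3)*(-12) + 0 = ((⅙)*(⅓)*(-6))*(-12) + 0 = -⅓*(-12) + 0 = 4 + 0 = 4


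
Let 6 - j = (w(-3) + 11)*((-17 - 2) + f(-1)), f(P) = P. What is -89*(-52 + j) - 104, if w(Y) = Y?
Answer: -10250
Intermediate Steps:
j = 166 (j = 6 - (-3 + 11)*((-17 - 2) - 1) = 6 - 8*(-19 - 1) = 6 - 8*(-20) = 6 - 1*(-160) = 6 + 160 = 166)
-89*(-52 + j) - 104 = -89*(-52 + 166) - 104 = -89*114 - 104 = -10146 - 104 = -10250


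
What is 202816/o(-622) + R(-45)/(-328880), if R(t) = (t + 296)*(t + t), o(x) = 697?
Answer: 6671787131/22922936 ≈ 291.05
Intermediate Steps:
R(t) = 2*t*(296 + t) (R(t) = (296 + t)*(2*t) = 2*t*(296 + t))
202816/o(-622) + R(-45)/(-328880) = 202816/697 + (2*(-45)*(296 - 45))/(-328880) = 202816*(1/697) + (2*(-45)*251)*(-1/328880) = 202816/697 - 22590*(-1/328880) = 202816/697 + 2259/32888 = 6671787131/22922936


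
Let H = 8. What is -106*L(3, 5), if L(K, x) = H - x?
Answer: -318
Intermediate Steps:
L(K, x) = 8 - x
-106*L(3, 5) = -106*(8 - 1*5) = -106*(8 - 5) = -106*3 = -318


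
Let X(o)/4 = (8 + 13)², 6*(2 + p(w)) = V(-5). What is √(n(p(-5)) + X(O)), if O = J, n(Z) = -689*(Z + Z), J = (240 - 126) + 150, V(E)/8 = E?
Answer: 4*√7710/3 ≈ 117.08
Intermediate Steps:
V(E) = 8*E
p(w) = -26/3 (p(w) = -2 + (8*(-5))/6 = -2 + (⅙)*(-40) = -2 - 20/3 = -26/3)
J = 264 (J = 114 + 150 = 264)
n(Z) = -1378*Z
O = 264
X(o) = 1764 (X(o) = 4*(8 + 13)² = 4*21² = 4*441 = 1764)
√(n(p(-5)) + X(O)) = √(-1378*(-26/3) + 1764) = √(35828/3 + 1764) = √(41120/3) = 4*√7710/3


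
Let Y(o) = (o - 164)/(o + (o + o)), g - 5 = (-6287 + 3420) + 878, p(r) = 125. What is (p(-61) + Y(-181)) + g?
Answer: -336364/181 ≈ -1858.4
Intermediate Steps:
g = -1984 (g = 5 + ((-6287 + 3420) + 878) = 5 + (-2867 + 878) = 5 - 1989 = -1984)
Y(o) = (-164 + o)/(3*o) (Y(o) = (-164 + o)/(o + 2*o) = (-164 + o)/((3*o)) = (-164 + o)*(1/(3*o)) = (-164 + o)/(3*o))
(p(-61) + Y(-181)) + g = (125 + (⅓)*(-164 - 181)/(-181)) - 1984 = (125 + (⅓)*(-1/181)*(-345)) - 1984 = (125 + 115/181) - 1984 = 22740/181 - 1984 = -336364/181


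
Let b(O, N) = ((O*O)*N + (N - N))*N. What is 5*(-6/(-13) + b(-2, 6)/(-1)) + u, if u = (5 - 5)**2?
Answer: -9330/13 ≈ -717.69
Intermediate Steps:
u = 0 (u = 0**2 = 0)
b(O, N) = N**2*O**2 (b(O, N) = (O**2*N + 0)*N = (N*O**2 + 0)*N = (N*O**2)*N = N**2*O**2)
5*(-6/(-13) + b(-2, 6)/(-1)) + u = 5*(-6/(-13) + (6**2*(-2)**2)/(-1)) + 0 = 5*(-6*(-1/13) + (36*4)*(-1)) + 0 = 5*(6/13 + 144*(-1)) + 0 = 5*(6/13 - 144) + 0 = 5*(-1866/13) + 0 = -9330/13 + 0 = -9330/13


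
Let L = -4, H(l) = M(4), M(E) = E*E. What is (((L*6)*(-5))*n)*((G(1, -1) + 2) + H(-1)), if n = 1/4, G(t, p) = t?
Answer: 570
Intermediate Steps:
M(E) = E²
H(l) = 16 (H(l) = 4² = 16)
n = ¼ ≈ 0.25000
(((L*6)*(-5))*n)*((G(1, -1) + 2) + H(-1)) = ((-4*6*(-5))*(¼))*((1 + 2) + 16) = (-24*(-5)*(¼))*(3 + 16) = (120*(¼))*19 = 30*19 = 570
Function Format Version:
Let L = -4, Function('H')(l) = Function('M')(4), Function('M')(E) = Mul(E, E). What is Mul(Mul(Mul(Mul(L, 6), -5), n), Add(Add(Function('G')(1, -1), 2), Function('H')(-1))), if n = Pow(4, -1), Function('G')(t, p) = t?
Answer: 570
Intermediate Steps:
Function('M')(E) = Pow(E, 2)
Function('H')(l) = 16 (Function('H')(l) = Pow(4, 2) = 16)
n = Rational(1, 4) ≈ 0.25000
Mul(Mul(Mul(Mul(L, 6), -5), n), Add(Add(Function('G')(1, -1), 2), Function('H')(-1))) = Mul(Mul(Mul(Mul(-4, 6), -5), Rational(1, 4)), Add(Add(1, 2), 16)) = Mul(Mul(Mul(-24, -5), Rational(1, 4)), Add(3, 16)) = Mul(Mul(120, Rational(1, 4)), 19) = Mul(30, 19) = 570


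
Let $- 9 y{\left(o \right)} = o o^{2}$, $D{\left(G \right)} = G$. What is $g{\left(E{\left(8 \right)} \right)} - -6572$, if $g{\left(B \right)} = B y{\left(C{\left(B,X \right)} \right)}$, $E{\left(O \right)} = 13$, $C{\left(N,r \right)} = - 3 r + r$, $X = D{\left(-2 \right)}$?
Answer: $\frac{58316}{9} \approx 6479.6$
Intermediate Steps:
$X = -2$
$C{\left(N,r \right)} = - 2 r$
$y{\left(o \right)} = - \frac{o^{3}}{9}$ ($y{\left(o \right)} = - \frac{o o^{2}}{9} = - \frac{o^{3}}{9}$)
$g{\left(B \right)} = - \frac{64 B}{9}$ ($g{\left(B \right)} = B \left(- \frac{\left(\left(-2\right) \left(-2\right)\right)^{3}}{9}\right) = B \left(- \frac{4^{3}}{9}\right) = B \left(\left(- \frac{1}{9}\right) 64\right) = B \left(- \frac{64}{9}\right) = - \frac{64 B}{9}$)
$g{\left(E{\left(8 \right)} \right)} - -6572 = \left(- \frac{64}{9}\right) 13 - -6572 = - \frac{832}{9} + 6572 = \frac{58316}{9}$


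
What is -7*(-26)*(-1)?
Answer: -182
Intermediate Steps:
-7*(-26)*(-1) = 182*(-1) = -182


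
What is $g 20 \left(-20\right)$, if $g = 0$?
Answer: $0$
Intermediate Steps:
$g 20 \left(-20\right) = 0 \cdot 20 \left(-20\right) = 0 \left(-20\right) = 0$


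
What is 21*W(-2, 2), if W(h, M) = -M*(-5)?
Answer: 210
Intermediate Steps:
W(h, M) = 5*M
21*W(-2, 2) = 21*(5*2) = 21*10 = 210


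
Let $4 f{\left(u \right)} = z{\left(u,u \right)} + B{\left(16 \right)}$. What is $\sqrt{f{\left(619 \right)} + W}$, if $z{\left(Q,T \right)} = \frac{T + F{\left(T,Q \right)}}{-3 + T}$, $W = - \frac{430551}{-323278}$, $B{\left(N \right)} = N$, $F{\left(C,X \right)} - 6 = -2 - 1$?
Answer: $\frac{\sqrt{13840751966467811}}{49784812} \approx 2.3631$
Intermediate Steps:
$F{\left(C,X \right)} = 3$ ($F{\left(C,X \right)} = 6 - 3 = 3$)
$W = \frac{430551}{323278}$ ($W = \left(-430551\right) \left(- \frac{1}{323278}\right) = \frac{430551}{323278} \approx 1.3318$)
$z{\left(Q,T \right)} = \frac{3 + T}{-3 + T}$ ($z{\left(Q,T \right)} = \frac{T + 3}{-3 + T} = \frac{3 + T}{-3 + T}$)
$f{\left(u \right)} = 4 + \frac{3 + u}{4 \left(-3 + u\right)}$ ($f{\left(u \right)} = \frac{\frac{3 + u}{-3 + u} + 16}{4} = \frac{16 + \frac{3 + u}{-3 + u}}{4} = 4 + \frac{3 + u}{4 \left(-3 + u\right)}$)
$\sqrt{f{\left(619 \right)} + W} = \sqrt{\frac{-45 + 17 \cdot 619}{4 \left(-3 + 619\right)} + \frac{430551}{323278}} = \sqrt{\frac{-45 + 10523}{4 \cdot 616} + \frac{430551}{323278}} = \sqrt{\frac{1}{4} \cdot \frac{1}{616} \cdot 10478 + \frac{430551}{323278}} = \sqrt{\frac{5239}{1232} + \frac{430551}{323278}} = \sqrt{\frac{1112046137}{199139248}} = \frac{\sqrt{13840751966467811}}{49784812}$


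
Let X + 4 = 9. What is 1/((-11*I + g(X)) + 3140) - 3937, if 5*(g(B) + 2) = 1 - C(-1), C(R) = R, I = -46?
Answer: -71740009/18222 ≈ -3937.0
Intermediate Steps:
X = 5 (X = -4 + 9 = 5)
g(B) = -8/5 (g(B) = -2 + (1 - 1*(-1))/5 = -2 + (1 + 1)/5 = -2 + (⅕)*2 = -2 + ⅖ = -8/5)
1/((-11*I + g(X)) + 3140) - 3937 = 1/((-11*(-46) - 8/5) + 3140) - 3937 = 1/((506 - 8/5) + 3140) - 3937 = 1/(2522/5 + 3140) - 3937 = 1/(18222/5) - 3937 = 5/18222 - 3937 = -71740009/18222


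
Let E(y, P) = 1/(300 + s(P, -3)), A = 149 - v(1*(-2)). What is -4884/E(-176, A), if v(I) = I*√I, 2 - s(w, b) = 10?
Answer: -1426128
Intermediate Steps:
s(w, b) = -8 (s(w, b) = 2 - 1*10 = 2 - 10 = -8)
v(I) = I^(3/2)
A = 149 + 2*I*√2 (A = 149 - (1*(-2))^(3/2) = 149 - (-2)^(3/2) = 149 - (-2)*I*√2 = 149 + 2*I*√2 ≈ 149.0 + 2.8284*I)
E(y, P) = 1/292 (E(y, P) = 1/(300 - 8) = 1/292)
-4884/E(-176, A) = -4884/1/292 = -4884*292 = -1426128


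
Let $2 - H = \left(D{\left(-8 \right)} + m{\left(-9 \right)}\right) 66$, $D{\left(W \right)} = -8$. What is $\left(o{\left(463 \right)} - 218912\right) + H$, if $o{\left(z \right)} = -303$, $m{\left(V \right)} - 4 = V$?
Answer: $-218355$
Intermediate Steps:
$m{\left(V \right)} = 4 + V$
$H = 860$ ($H = 2 - \left(-8 + \left(4 - 9\right)\right) 66 = 2 - \left(-8 - 5\right) 66 = 2 - \left(-13\right) 66 = 2 - -858 = 2 + 858 = 860$)
$\left(o{\left(463 \right)} - 218912\right) + H = \left(-303 - 218912\right) + 860 = -219215 + 860 = -218355$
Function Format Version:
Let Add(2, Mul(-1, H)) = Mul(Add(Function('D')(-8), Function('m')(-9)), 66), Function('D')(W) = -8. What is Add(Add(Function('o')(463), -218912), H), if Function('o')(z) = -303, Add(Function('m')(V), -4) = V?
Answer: -218355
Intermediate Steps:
Function('m')(V) = Add(4, V)
H = 860 (H = Add(2, Mul(-1, Mul(Add(-8, Add(4, -9)), 66))) = Add(2, Mul(-1, Mul(Add(-8, -5), 66))) = Add(2, Mul(-1, Mul(-13, 66))) = Add(2, Mul(-1, -858)) = Add(2, 858) = 860)
Add(Add(Function('o')(463), -218912), H) = Add(Add(-303, -218912), 860) = Add(-219215, 860) = -218355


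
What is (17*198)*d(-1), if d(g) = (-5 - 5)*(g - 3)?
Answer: 134640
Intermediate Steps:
d(g) = 30 - 10*g (d(g) = -10*(-3 + g) = 30 - 10*g)
(17*198)*d(-1) = (17*198)*(30 - 10*(-1)) = 3366*(30 + 10) = 3366*40 = 134640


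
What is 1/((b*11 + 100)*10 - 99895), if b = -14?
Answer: -1/100435 ≈ -9.9567e-6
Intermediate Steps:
1/((b*11 + 100)*10 - 99895) = 1/((-14*11 + 100)*10 - 99895) = 1/((-154 + 100)*10 - 99895) = 1/(-54*10 - 99895) = 1/(-540 - 99895) = 1/(-100435) = -1/100435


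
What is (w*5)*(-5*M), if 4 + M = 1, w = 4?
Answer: 300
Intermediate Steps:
M = -3 (M = -4 + 1 = -3)
(w*5)*(-5*M) = (4*5)*(-5*(-3)) = 20*15 = 300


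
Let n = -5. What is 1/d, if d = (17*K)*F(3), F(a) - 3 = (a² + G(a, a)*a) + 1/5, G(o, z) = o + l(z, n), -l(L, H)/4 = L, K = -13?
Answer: 5/16354 ≈ 0.00030574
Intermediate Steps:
l(L, H) = -4*L
G(o, z) = o - 4*z
F(a) = 16/5 - 2*a² (F(a) = 3 + ((a² + (a - 4*a)*a) + 1/5) = 3 + ((a² + (-3*a)*a) + ⅕) = 3 + ((a² - 3*a²) + ⅕) = 3 + (-2*a² + ⅕) = 3 + (⅕ - 2*a²) = 16/5 - 2*a²)
d = 16354/5 (d = (17*(-13))*(16/5 - 2*3²) = -221*(16/5 - 2*9) = -221*(16/5 - 18) = -221*(-74/5) = 16354/5 ≈ 3270.8)
1/d = 1/(16354/5) = 5/16354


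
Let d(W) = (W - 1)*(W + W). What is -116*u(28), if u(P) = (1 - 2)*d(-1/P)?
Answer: 841/98 ≈ 8.5816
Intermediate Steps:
d(W) = 2*W*(-1 + W) (d(W) = (-1 + W)*(2*W) = 2*W*(-1 + W))
u(P) = 2*(-1 - 1/P)/P (u(P) = (1 - 2)*(2*(-1/P)*(-1 - 1/P)) = -(-2)*(-1 - 1/P)/P = 2*(-1 - 1/P)/P)
-116*u(28) = -232*(-1 - 1*28)/28² = -232*(-1 - 28)/784 = -232*(-29)/784 = -116*(-29/392) = 841/98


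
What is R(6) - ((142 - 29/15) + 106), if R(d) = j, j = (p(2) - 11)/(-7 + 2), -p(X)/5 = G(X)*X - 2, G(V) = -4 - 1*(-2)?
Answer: -3748/15 ≈ -249.87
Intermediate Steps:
G(V) = -2 (G(V) = -4 + 2 = -2)
p(X) = 10 + 10*X (p(X) = -5*(-2*X - 2) = -5*(-2 - 2*X) = 10 + 10*X)
j = -19/5 (j = ((10 + 10*2) - 11)/(-7 + 2) = ((10 + 20) - 11)/(-5) = (30 - 11)*(-1/5) = 19*(-1/5) = -19/5 ≈ -3.8000)
R(d) = -19/5
R(6) - ((142 - 29/15) + 106) = -19/5 - ((142 - 29/15) + 106) = -19/5 - (2101/15 + 106) = -19/5 - 1*3691/15 = -19/5 - 3691/15 = -3748/15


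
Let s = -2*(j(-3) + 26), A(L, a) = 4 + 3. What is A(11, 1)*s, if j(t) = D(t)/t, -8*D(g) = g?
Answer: -1449/4 ≈ -362.25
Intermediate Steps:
D(g) = -g/8
A(L, a) = 7
j(t) = -1/8 (j(t) = (-t/8)/t = -1/8)
s = -207/4 (s = -2*(-1/8 + 26) = -2*207/8 = -207/4 ≈ -51.750)
A(11, 1)*s = 7*(-207/4) = -1449/4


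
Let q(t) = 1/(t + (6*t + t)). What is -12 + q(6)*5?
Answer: -571/48 ≈ -11.896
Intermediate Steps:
q(t) = 1/(8*t) (q(t) = 1/(t + 7*t) = 1/(8*t))
-12 + q(6)*5 = -12 + ((⅛)/6)*5 = -12 + ((⅛)*(⅙))*5 = -12 + (1/48)*5 = -12 + 5/48 = -571/48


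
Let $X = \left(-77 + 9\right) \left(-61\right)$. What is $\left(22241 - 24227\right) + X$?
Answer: $2162$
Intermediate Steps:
$X = 4148$ ($X = \left(-68\right) \left(-61\right) = 4148$)
$\left(22241 - 24227\right) + X = \left(22241 - 24227\right) + 4148 = -1986 + 4148 = 2162$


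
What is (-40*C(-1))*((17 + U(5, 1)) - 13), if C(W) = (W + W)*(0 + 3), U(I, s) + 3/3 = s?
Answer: 960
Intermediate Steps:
U(I, s) = -1 + s
C(W) = 6*W (C(W) = (2*W)*3 = 6*W)
(-40*C(-1))*((17 + U(5, 1)) - 13) = (-240*(-1))*((17 + (-1 + 1)) - 13) = (-40*(-6))*((17 + 0) - 13) = 240*(17 - 13) = 240*4 = 960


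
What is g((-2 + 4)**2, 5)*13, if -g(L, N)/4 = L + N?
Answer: -468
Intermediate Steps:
g(L, N) = -4*L - 4*N (g(L, N) = -4*(L + N) = -4*L - 4*N)
g((-2 + 4)**2, 5)*13 = (-4*(-2 + 4)**2 - 4*5)*13 = (-4*2**2 - 20)*13 = (-4*4 - 20)*13 = (-16 - 20)*13 = -36*13 = -468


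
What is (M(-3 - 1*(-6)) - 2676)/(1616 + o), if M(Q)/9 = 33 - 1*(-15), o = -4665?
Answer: 2244/3049 ≈ 0.73598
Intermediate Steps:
M(Q) = 432 (M(Q) = 9*(33 - 1*(-15)) = 9*(33 + 15) = 9*48 = 432)
(M(-3 - 1*(-6)) - 2676)/(1616 + o) = (432 - 2676)/(1616 - 4665) = -2244/(-3049) = -2244*(-1/3049) = 2244/3049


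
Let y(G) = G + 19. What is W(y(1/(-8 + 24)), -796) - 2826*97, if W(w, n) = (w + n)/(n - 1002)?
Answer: -254384815/928 ≈ -2.7412e+5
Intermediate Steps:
y(G) = 19 + G
W(w, n) = (n + w)/(-1002 + n)
W(y(1/(-8 + 24)), -796) - 2826*97 = (-796 + (19 + 1/(-8 + 24)))/(-1002 - 796) - 2826*97 = (-796 + (19 + 1/16))/(-1798) - 274122 = -(-796 + (19 + 1/16))/1798 - 274122 = -(-796 + 305/16)/1798 - 274122 = -1/1798*(-12431/16) - 274122 = 401/928 - 274122 = -254384815/928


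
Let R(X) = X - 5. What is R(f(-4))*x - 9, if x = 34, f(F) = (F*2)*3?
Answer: -995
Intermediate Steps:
f(F) = 6*F (f(F) = (2*F)*3 = 6*F)
R(X) = -5 + X
R(f(-4))*x - 9 = (-5 + 6*(-4))*34 - 9 = (-5 - 24)*34 - 9 = -29*34 - 9 = -986 - 9 = -995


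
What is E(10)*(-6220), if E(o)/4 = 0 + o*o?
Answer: -2488000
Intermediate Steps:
E(o) = 4*o² (E(o) = 4*(0 + o*o) = 4*(0 + o²) = 4*o²)
E(10)*(-6220) = (4*10²)*(-6220) = (4*100)*(-6220) = 400*(-6220) = -2488000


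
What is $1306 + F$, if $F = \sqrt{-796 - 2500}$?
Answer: $1306 + 4 i \sqrt{206} \approx 1306.0 + 57.411 i$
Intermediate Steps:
$F = 4 i \sqrt{206}$ ($F = \sqrt{-3296} = 4 i \sqrt{206} \approx 57.411 i$)
$1306 + F = 1306 + 4 i \sqrt{206}$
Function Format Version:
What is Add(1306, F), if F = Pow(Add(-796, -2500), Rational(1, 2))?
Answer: Add(1306, Mul(4, I, Pow(206, Rational(1, 2)))) ≈ Add(1306.0, Mul(57.411, I))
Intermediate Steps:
F = Mul(4, I, Pow(206, Rational(1, 2))) (F = Pow(-3296, Rational(1, 2)) = Mul(4, I, Pow(206, Rational(1, 2))) ≈ Mul(57.411, I))
Add(1306, F) = Add(1306, Mul(4, I, Pow(206, Rational(1, 2))))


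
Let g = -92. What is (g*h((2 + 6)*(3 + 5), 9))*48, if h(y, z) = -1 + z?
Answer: -35328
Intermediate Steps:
(g*h((2 + 6)*(3 + 5), 9))*48 = -92*(-1 + 9)*48 = -92*8*48 = -736*48 = -35328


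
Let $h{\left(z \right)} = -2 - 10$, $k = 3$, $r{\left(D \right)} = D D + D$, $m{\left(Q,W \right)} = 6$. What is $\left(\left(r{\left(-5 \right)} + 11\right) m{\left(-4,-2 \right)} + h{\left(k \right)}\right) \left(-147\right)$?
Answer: $-25578$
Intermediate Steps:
$r{\left(D \right)} = D + D^{2}$ ($r{\left(D \right)} = D^{2} + D = D + D^{2}$)
$h{\left(z \right)} = -12$
$\left(\left(r{\left(-5 \right)} + 11\right) m{\left(-4,-2 \right)} + h{\left(k \right)}\right) \left(-147\right) = \left(\left(- 5 \left(1 - 5\right) + 11\right) 6 - 12\right) \left(-147\right) = \left(\left(\left(-5\right) \left(-4\right) + 11\right) 6 - 12\right) \left(-147\right) = \left(\left(20 + 11\right) 6 - 12\right) \left(-147\right) = \left(31 \cdot 6 - 12\right) \left(-147\right) = \left(186 - 12\right) \left(-147\right) = 174 \left(-147\right) = -25578$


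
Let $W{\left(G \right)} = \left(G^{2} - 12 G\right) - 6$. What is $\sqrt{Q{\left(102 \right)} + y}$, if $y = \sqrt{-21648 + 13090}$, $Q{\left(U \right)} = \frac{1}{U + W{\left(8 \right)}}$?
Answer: $\frac{\sqrt{1 + 64 i \sqrt{8558}}}{8} \approx 6.8017 + 6.8005 i$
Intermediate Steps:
$W{\left(G \right)} = -6 + G^{2} - 12 G$
$Q{\left(U \right)} = \frac{1}{-38 + U}$ ($Q{\left(U \right)} = \frac{1}{U - \left(102 - 64\right)} = \frac{1}{U - 38} = \frac{1}{-38 + U}$)
$y = i \sqrt{8558}$ ($y = \sqrt{-8558} = i \sqrt{8558} \approx 92.51 i$)
$\sqrt{Q{\left(102 \right)} + y} = \sqrt{\frac{1}{-38 + 102} + i \sqrt{8558}} = \sqrt{\frac{1}{64} + i \sqrt{8558}}$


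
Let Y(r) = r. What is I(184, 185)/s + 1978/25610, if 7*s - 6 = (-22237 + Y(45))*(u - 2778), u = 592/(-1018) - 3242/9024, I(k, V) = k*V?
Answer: 9192613133319787/113350190402075315 ≈ 0.081099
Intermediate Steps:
I(k, V) = V*k
u = -2160641/2296608 (u = 592*(-1/1018) - 3242*1/9024 = -296/509 - 1621/4512 = -2160641/2296608 ≈ -0.94080)
s = 8852025802583/1004766 (s = 6/7 + ((-22237 + 45)*(-2160641/2296608 - 2778))/7 = 6/7 + (-22192*(-6382137665/2296608))/7 = 6/7 + (1/7)*(8852024941355/143538) = 6/7 + 8852024941355/1004766 = 8852025802583/1004766 ≈ 8.8100e+6)
I(184, 185)/s + 1978/25610 = (185*184)/(8852025802583/1004766) + 1978/25610 = 34040*(1004766/8852025802583) + 1978*(1/25610) = 34202234640/8852025802583 + 989/12805 = 9192613133319787/113350190402075315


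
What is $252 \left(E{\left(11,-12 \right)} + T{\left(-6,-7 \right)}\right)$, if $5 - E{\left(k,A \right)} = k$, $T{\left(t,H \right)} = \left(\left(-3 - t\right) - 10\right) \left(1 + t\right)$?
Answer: $7308$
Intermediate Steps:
$T{\left(t,H \right)} = \left(1 + t\right) \left(-13 - t\right)$ ($T{\left(t,H \right)} = \left(-13 - t\right) \left(1 + t\right) = \left(1 + t\right) \left(-13 - t\right)$)
$E{\left(k,A \right)} = 5 - k$
$252 \left(E{\left(11,-12 \right)} + T{\left(-6,-7 \right)}\right) = 252 \left(\left(5 - 11\right) - -35\right) = 252 \left(-6 - -35\right) = 252 \left(-6 + 35\right) = 252 \cdot 29 = 7308$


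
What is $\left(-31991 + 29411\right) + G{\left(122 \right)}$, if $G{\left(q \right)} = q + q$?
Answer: $-2336$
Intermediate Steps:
$G{\left(q \right)} = 2 q$
$\left(-31991 + 29411\right) + G{\left(122 \right)} = \left(-31991 + 29411\right) + 2 \cdot 122 = -2580 + 244 = -2336$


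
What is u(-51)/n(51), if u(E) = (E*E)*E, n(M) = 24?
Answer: -44217/8 ≈ -5527.1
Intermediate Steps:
u(E) = E³ (u(E) = E²*E = E³)
u(-51)/n(51) = (-51)³/24 = -132651*1/24 = -44217/8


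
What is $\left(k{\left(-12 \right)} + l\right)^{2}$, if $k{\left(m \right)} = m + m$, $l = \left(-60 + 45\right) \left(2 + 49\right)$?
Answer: $622521$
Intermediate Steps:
$l = -765$ ($l = \left(-15\right) 51 = -765$)
$k{\left(m \right)} = 2 m$
$\left(k{\left(-12 \right)} + l\right)^{2} = \left(2 \left(-12\right) - 765\right)^{2} = \left(-24 - 765\right)^{2} = \left(-789\right)^{2} = 622521$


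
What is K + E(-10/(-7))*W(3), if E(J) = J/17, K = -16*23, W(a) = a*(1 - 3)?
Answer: -43852/119 ≈ -368.50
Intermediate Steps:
W(a) = -2*a (W(a) = a*(-2) = -2*a)
K = -368
E(J) = J/17 (E(J) = J*(1/17) = J/17)
K + E(-10/(-7))*W(3) = -368 + ((-10/(-7))/17)*(-2*3) = -368 + ((-10*(-⅐))/17)*(-6) = -368 + ((1/17)*(10/7))*(-6) = -368 + (10/119)*(-6) = -368 - 60/119 = -43852/119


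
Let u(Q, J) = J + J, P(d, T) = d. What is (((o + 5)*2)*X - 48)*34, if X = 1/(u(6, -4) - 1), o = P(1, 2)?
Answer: -5032/3 ≈ -1677.3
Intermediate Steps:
o = 1
u(Q, J) = 2*J
X = -1/9 (X = 1/(2*(-4) - 1) = 1/(-8 - 1) = 1/(-9) = -1/9 ≈ -0.11111)
(((o + 5)*2)*X - 48)*34 = (((1 + 5)*2)*(-1/9) - 48)*34 = ((6*2)*(-1/9) - 48)*34 = (12*(-1/9) - 48)*34 = (-4/3 - 48)*34 = -148/3*34 = -5032/3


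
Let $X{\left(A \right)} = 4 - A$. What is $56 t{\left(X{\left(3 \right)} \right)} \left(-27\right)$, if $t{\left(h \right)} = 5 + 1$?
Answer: $-9072$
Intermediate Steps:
$t{\left(h \right)} = 6$
$56 t{\left(X{\left(3 \right)} \right)} \left(-27\right) = 56 \cdot 6 \left(-27\right) = 336 \left(-27\right) = -9072$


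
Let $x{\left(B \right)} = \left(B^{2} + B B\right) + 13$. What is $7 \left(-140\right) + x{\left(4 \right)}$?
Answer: $-935$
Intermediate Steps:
$x{\left(B \right)} = 13 + 2 B^{2}$ ($x{\left(B \right)} = \left(B^{2} + B^{2}\right) + 13 = 2 B^{2} + 13 = 13 + 2 B^{2}$)
$7 \left(-140\right) + x{\left(4 \right)} = 7 \left(-140\right) + \left(13 + 2 \cdot 4^{2}\right) = -980 + \left(13 + 2 \cdot 16\right) = -980 + \left(13 + 32\right) = -980 + 45 = -935$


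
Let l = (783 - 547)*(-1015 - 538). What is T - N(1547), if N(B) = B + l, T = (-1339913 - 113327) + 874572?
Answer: -213707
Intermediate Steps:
T = -578668 (T = -1453240 + 874572 = -578668)
l = -366508 (l = 236*(-1553) = -366508)
N(B) = -366508 + B (N(B) = B - 366508 = -366508 + B)
T - N(1547) = -578668 - (-366508 + 1547) = -578668 - 1*(-364961) = -578668 + 364961 = -213707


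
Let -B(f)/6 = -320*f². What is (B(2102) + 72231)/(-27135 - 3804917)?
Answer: -8483407911/3832052 ≈ -2213.8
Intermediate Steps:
B(f) = 1920*f² (B(f) = -(-1920)*f² = 1920*f²)
(B(2102) + 72231)/(-27135 - 3804917) = (1920*2102² + 72231)/(-27135 - 3804917) = (1920*4418404 + 72231)/(-3832052) = (8483335680 + 72231)*(-1/3832052) = 8483407911*(-1/3832052) = -8483407911/3832052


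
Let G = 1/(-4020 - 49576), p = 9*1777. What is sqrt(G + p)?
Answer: sqrt(11485097920973)/26798 ≈ 126.46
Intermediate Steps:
p = 15993
G = -1/53596 (G = 1/(-53596) = -1/53596 ≈ -1.8658e-5)
sqrt(G + p) = sqrt(-1/53596 + 15993) = sqrt(857160827/53596) = sqrt(11485097920973)/26798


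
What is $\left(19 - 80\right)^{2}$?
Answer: $3721$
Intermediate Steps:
$\left(19 - 80\right)^{2} = \left(-61\right)^{2} = 3721$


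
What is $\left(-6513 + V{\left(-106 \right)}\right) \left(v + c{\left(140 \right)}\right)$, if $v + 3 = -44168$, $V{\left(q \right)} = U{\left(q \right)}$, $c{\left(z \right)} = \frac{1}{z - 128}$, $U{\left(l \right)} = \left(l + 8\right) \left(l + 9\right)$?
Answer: $- \frac{1586442643}{12} \approx -1.322 \cdot 10^{8}$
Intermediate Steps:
$U{\left(l \right)} = \left(8 + l\right) \left(9 + l\right)$
$c{\left(z \right)} = \frac{1}{-128 + z}$
$V{\left(q \right)} = 72 + q^{2} + 17 q$
$v = -44171$ ($v = -3 - 44168 = -44171$)
$\left(-6513 + V{\left(-106 \right)}\right) \left(v + c{\left(140 \right)}\right) = \left(-6513 + \left(72 + \left(-106\right)^{2} + 17 \left(-106\right)\right)\right) \left(-44171 + \frac{1}{-128 + 140}\right) = \left(-6513 + \left(72 + 11236 - 1802\right)\right) \left(-44171 + \frac{1}{12}\right) = \left(-6513 + 9506\right) \left(-44171 + \frac{1}{12}\right) = 2993 \left(- \frac{530051}{12}\right) = - \frac{1586442643}{12}$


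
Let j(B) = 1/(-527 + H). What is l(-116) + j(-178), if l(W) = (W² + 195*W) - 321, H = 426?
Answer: -957986/101 ≈ -9485.0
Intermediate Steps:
j(B) = -1/101 (j(B) = 1/(-527 + 426) = 1/(-101) = -1/101)
l(W) = -321 + W² + 195*W
l(-116) + j(-178) = (-321 + (-116)² + 195*(-116)) - 1/101 = (-321 + 13456 - 22620) - 1/101 = -9485 - 1/101 = -957986/101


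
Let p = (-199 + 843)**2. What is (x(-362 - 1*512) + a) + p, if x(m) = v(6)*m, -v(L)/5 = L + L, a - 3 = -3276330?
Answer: -2809151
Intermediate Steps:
a = -3276327 (a = 3 - 3276330 = -3276327)
v(L) = -10*L (v(L) = -5*(L + L) = -10*L)
x(m) = -60*m (x(m) = (-10*6)*m = -60*m)
p = 414736 (p = 644**2 = 414736)
(x(-362 - 1*512) + a) + p = (-60*(-362 - 1*512) - 3276327) + 414736 = (-60*(-362 - 512) - 3276327) + 414736 = (-60*(-874) - 3276327) + 414736 = (52440 - 3276327) + 414736 = -3223887 + 414736 = -2809151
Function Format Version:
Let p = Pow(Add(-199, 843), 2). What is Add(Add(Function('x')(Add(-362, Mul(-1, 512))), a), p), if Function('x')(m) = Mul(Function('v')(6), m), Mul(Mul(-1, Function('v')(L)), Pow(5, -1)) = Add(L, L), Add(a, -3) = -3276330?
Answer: -2809151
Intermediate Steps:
a = -3276327 (a = Add(3, -3276330) = -3276327)
Function('v')(L) = Mul(-10, L) (Function('v')(L) = Mul(-5, Add(L, L)) = Mul(-5, Mul(2, L)) = Mul(-10, L))
Function('x')(m) = Mul(-60, m) (Function('x')(m) = Mul(Mul(-10, 6), m) = Mul(-60, m))
p = 414736 (p = Pow(644, 2) = 414736)
Add(Add(Function('x')(Add(-362, Mul(-1, 512))), a), p) = Add(Add(Mul(-60, Add(-362, Mul(-1, 512))), -3276327), 414736) = Add(Add(Mul(-60, Add(-362, -512)), -3276327), 414736) = Add(Add(Mul(-60, -874), -3276327), 414736) = Add(Add(52440, -3276327), 414736) = Add(-3223887, 414736) = -2809151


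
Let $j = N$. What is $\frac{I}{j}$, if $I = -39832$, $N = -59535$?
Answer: $\frac{39832}{59535} \approx 0.66905$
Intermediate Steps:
$j = -59535$
$\frac{I}{j} = - \frac{39832}{-59535} = \left(-39832\right) \left(- \frac{1}{59535}\right) = \frac{39832}{59535}$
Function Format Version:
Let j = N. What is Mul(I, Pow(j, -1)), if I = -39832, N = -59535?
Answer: Rational(39832, 59535) ≈ 0.66905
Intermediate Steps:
j = -59535
Mul(I, Pow(j, -1)) = Mul(-39832, Pow(-59535, -1)) = Mul(-39832, Rational(-1, 59535)) = Rational(39832, 59535)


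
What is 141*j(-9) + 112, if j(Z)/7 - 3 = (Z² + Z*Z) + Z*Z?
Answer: 242914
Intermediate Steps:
j(Z) = 21 + 21*Z² (j(Z) = 21 + 7*((Z² + Z*Z) + Z*Z) = 21 + 7*((Z² + Z²) + Z²) = 21 + 7*(2*Z² + Z²) = 21 + 7*(3*Z²) = 21 + 21*Z²)
141*j(-9) + 112 = 141*(21 + 21*(-9)²) + 112 = 141*(21 + 21*81) + 112 = 141*(21 + 1701) + 112 = 141*1722 + 112 = 242802 + 112 = 242914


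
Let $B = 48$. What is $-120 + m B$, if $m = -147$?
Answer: $-7176$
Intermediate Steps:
$-120 + m B = -120 - 7056 = -7176$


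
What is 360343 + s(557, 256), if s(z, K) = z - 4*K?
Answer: 359876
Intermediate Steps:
360343 + s(557, 256) = 360343 + (557 - 4*256) = 360343 + (557 - 1024) = 360343 - 467 = 359876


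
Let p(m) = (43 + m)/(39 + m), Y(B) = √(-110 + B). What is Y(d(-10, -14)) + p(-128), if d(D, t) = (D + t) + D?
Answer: 85/89 + 12*I ≈ 0.95506 + 12.0*I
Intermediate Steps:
d(D, t) = t + 2*D
p(m) = (43 + m)/(39 + m)
Y(d(-10, -14)) + p(-128) = √(-110 + (-14 + 2*(-10))) + (43 - 128)/(39 - 128) = √(-110 + (-14 - 20)) - 85/(-89) = √(-110 - 34) - 1/89*(-85) = √(-144) + 85/89 = 12*I + 85/89 = 85/89 + 12*I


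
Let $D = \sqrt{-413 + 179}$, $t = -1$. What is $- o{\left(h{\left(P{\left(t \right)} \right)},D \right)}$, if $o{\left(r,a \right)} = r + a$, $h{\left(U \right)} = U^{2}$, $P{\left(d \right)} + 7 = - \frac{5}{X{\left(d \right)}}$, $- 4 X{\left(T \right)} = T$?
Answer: $-729 - 3 i \sqrt{26} \approx -729.0 - 15.297 i$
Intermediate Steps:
$X{\left(T \right)} = - \frac{T}{4}$
$P{\left(d \right)} = -7 + \frac{20}{d}$ ($P{\left(d \right)} = -7 - \frac{5}{\left(- \frac{1}{4}\right) d} = -7 - 5 \left(- \frac{4}{d}\right) = -7 + \frac{20}{d}$)
$D = 3 i \sqrt{26}$ ($D = \sqrt{-234} = 3 i \sqrt{26} \approx 15.297 i$)
$o{\left(r,a \right)} = a + r$
$- o{\left(h{\left(P{\left(t \right)} \right)},D \right)} = - (3 i \sqrt{26} + \left(-7 + \frac{20}{-1}\right)^{2}) = - (3 i \sqrt{26} + \left(-7 + 20 \left(-1\right)\right)^{2}) = - (3 i \sqrt{26} + \left(-7 - 20\right)^{2}) = - (3 i \sqrt{26} + \left(-27\right)^{2}) = - (3 i \sqrt{26} + 729) = - (729 + 3 i \sqrt{26}) = -729 - 3 i \sqrt{26}$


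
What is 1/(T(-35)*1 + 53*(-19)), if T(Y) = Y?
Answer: -1/1042 ≈ -0.00095969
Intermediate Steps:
1/(T(-35)*1 + 53*(-19)) = 1/(-35*1 + 53*(-19)) = 1/(-35 - 1007) = 1/(-1042) = -1/1042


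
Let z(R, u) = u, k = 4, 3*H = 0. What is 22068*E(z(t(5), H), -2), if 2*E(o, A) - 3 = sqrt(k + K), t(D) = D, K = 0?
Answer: 55170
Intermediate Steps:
H = 0 (H = (1/3)*0 = 0)
E(o, A) = 5/2 (E(o, A) = 3/2 + sqrt(4 + 0)/2 = 3/2 + sqrt(4)/2 = 3/2 + (1/2)*2 = 3/2 + 1 = 5/2)
22068*E(z(t(5), H), -2) = 22068*(5/2) = 55170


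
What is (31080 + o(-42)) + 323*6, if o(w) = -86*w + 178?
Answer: 36808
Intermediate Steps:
o(w) = 178 - 86*w
(31080 + o(-42)) + 323*6 = (31080 + (178 - 86*(-42))) + 323*6 = (31080 + (178 + 3612)) + 1938 = (31080 + 3790) + 1938 = 34870 + 1938 = 36808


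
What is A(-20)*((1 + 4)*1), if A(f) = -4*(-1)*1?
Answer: 20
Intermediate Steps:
A(f) = 4 (A(f) = 4*1 = 4)
A(-20)*((1 + 4)*1) = 4*((1 + 4)*1) = 4*(5*1) = 4*5 = 20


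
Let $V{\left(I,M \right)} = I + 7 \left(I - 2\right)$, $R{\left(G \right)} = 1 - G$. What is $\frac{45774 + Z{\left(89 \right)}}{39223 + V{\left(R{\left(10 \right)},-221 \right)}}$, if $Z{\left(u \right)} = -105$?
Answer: $\frac{45669}{39137} \approx 1.1669$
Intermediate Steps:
$V{\left(I,M \right)} = -14 + 8 I$ ($V{\left(I,M \right)} = I + 7 \left(-2 + I\right) = I + \left(-14 + 7 I\right) = -14 + 8 I$)
$\frac{45774 + Z{\left(89 \right)}}{39223 + V{\left(R{\left(10 \right)},-221 \right)}} = \frac{45774 - 105}{39223 + \left(-14 + 8 \left(1 - 10\right)\right)} = \frac{45669}{39223 + \left(-14 + 8 \left(1 - 10\right)\right)} = \frac{45669}{39223 + \left(-14 + 8 \left(-9\right)\right)} = \frac{45669}{39223 - 86} = \frac{45669}{39137}$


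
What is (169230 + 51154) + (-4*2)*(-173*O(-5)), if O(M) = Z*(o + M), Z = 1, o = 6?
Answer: 221768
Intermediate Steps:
O(M) = 6 + M (O(M) = 1*(6 + M) = 6 + M)
(169230 + 51154) + (-4*2)*(-173*O(-5)) = (169230 + 51154) + (-4*2)*(-173*(6 - 5)) = 220384 - (-1384) = 220384 - 8*(-173) = 220384 + 1384 = 221768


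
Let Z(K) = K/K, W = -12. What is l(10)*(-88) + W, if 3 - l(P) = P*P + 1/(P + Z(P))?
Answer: 8532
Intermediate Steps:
Z(K) = 1
l(P) = 3 - P**2 - 1/(1 + P) (l(P) = 3 - (P*P + 1/(P + 1)) = 3 - (P**2 + 1/(1 + P)) = 3 + (-P**2 - 1/(1 + P)) = 3 - P**2 - 1/(1 + P))
l(10)*(-88) + W = ((2 - 1*10**2 - 1*10**3 + 3*10)/(1 + 10))*(-88) - 12 = ((2 - 1*100 - 1*1000 + 30)/11)*(-88) - 12 = ((2 - 100 - 1000 + 30)/11)*(-88) - 12 = ((1/11)*(-1068))*(-88) - 12 = -1068/11*(-88) - 12 = 8544 - 12 = 8532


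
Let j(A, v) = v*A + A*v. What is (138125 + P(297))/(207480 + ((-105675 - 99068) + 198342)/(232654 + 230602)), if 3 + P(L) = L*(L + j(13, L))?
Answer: 50752011080/4178971673 ≈ 12.145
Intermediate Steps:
j(A, v) = 2*A*v (j(A, v) = A*v + A*v = 2*A*v)
P(L) = -3 + 27*L² (P(L) = -3 + L*(L + 2*13*L) = -3 + L*(L + 26*L) = -3 + L*(27*L) = -3 + 27*L²)
(138125 + P(297))/(207480 + ((-105675 - 99068) + 198342)/(232654 + 230602)) = (138125 + (-3 + 27*297²))/(207480 + ((-105675 - 99068) + 198342)/(232654 + 230602)) = (138125 + (-3 + 27*88209))/(207480 + (-204743 + 198342)/463256) = (138125 + (-3 + 2381643))/(207480 - 6401*1/463256) = (138125 + 2381640)/(207480 - 6401/463256) = 2519765/(96116348479/463256) = 2519765*(463256/96116348479) = 50752011080/4178971673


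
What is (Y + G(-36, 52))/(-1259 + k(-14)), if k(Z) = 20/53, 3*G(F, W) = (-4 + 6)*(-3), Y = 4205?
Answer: -222759/66707 ≈ -3.3394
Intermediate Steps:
G(F, W) = -2 (G(F, W) = ((-4 + 6)*(-3))/3 = (2*(-3))/3 = (1/3)*(-6) = -2)
k(Z) = 20/53 (k(Z) = 20*(1/53) = 20/53)
(Y + G(-36, 52))/(-1259 + k(-14)) = (4205 - 2)/(-1259 + 20/53) = 4203/(-66707/53) = 4203*(-53/66707) = -222759/66707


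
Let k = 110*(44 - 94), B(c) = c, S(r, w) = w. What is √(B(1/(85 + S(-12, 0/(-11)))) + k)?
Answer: I*√39737415/85 ≈ 74.162*I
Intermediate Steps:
k = -5500 (k = 110*(-50) = -5500)
√(B(1/(85 + S(-12, 0/(-11)))) + k) = √(1/(85 + 0/(-11)) - 5500) = √(1/(85 + 0*(-1/11)) - 5500) = √(1/(85 + 0) - 5500) = √(1/85 - 5500) = √(-467499/85) = I*√39737415/85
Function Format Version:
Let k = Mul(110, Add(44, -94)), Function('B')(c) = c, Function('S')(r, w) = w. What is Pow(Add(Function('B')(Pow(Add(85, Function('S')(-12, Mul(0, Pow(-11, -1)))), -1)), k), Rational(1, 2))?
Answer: Mul(Rational(1, 85), I, Pow(39737415, Rational(1, 2))) ≈ Mul(74.162, I)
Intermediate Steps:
k = -5500 (k = Mul(110, -50) = -5500)
Pow(Add(Function('B')(Pow(Add(85, Function('S')(-12, Mul(0, Pow(-11, -1)))), -1)), k), Rational(1, 2)) = Pow(Add(Pow(Add(85, Mul(0, Pow(-11, -1))), -1), -5500), Rational(1, 2)) = Pow(Add(Pow(Add(85, Mul(0, Rational(-1, 11))), -1), -5500), Rational(1, 2)) = Pow(Add(Pow(Add(85, 0), -1), -5500), Rational(1, 2)) = Pow(Add(Pow(85, -1), -5500), Rational(1, 2)) = Pow(Add(Rational(1, 85), -5500), Rational(1, 2)) = Pow(Rational(-467499, 85), Rational(1, 2)) = Mul(Rational(1, 85), I, Pow(39737415, Rational(1, 2)))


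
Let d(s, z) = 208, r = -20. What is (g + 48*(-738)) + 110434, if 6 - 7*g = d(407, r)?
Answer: 524868/7 ≈ 74981.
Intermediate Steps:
g = -202/7 (g = 6/7 - ⅐*208 = 6/7 - 208/7 = -202/7 ≈ -28.857)
(g + 48*(-738)) + 110434 = (-202/7 + 48*(-738)) + 110434 = (-202/7 - 35424) + 110434 = -248170/7 + 110434 = 524868/7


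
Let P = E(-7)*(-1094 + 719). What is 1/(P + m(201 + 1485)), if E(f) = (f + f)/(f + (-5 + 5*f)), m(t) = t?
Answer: 47/73992 ≈ 0.00063520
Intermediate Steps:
E(f) = 2*f/(-5 + 6*f) (E(f) = (2*f)/(-5 + 6*f) = 2*f/(-5 + 6*f))
P = -5250/47 (P = (2*(-7)/(-5 + 6*(-7)))*(-1094 + 719) = (2*(-7)/(-5 - 42))*(-375) = (2*(-7)/(-47))*(-375) = (2*(-7)*(-1/47))*(-375) = (14/47)*(-375) = -5250/47 ≈ -111.70)
1/(P + m(201 + 1485)) = 1/(-5250/47 + (201 + 1485)) = 1/(-5250/47 + 1686) = 1/(73992/47) = 47/73992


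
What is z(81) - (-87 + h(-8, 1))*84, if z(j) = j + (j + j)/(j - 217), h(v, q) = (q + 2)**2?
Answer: 450963/68 ≈ 6631.8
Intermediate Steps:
h(v, q) = (2 + q)**2
z(j) = j + 2*j/(-217 + j) (z(j) = j + (2*j)/(-217 + j) = j + 2*j/(-217 + j))
z(81) - (-87 + h(-8, 1))*84 = 81*(-215 + 81)/(-217 + 81) - (-87 + (2 + 1)**2)*84 = 81*(-134)/(-136) - (-87 + 3**2)*84 = 81*(-1/136)*(-134) - (-87 + 9)*84 = 5427/68 - (-78)*84 = 5427/68 - 1*(-6552) = 5427/68 + 6552 = 450963/68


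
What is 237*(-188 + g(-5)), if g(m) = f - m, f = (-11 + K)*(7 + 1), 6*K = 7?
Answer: -62015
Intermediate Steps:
K = 7/6 (K = (1/6)*7 = 7/6 ≈ 1.1667)
f = -236/3 (f = (-11 + 7/6)*(7 + 1) = -59/6*8 = -236/3 ≈ -78.667)
g(m) = -236/3 - m
237*(-188 + g(-5)) = 237*(-188 + (-236/3 - 1*(-5))) = 237*(-188 + (-236/3 + 5)) = 237*(-188 - 221/3) = 237*(-785/3) = -62015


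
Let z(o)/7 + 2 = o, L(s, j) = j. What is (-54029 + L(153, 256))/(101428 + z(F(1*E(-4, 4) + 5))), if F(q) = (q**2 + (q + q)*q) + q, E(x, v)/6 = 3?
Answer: -53773/112684 ≈ -0.47720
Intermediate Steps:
E(x, v) = 18 (E(x, v) = 6*3 = 18)
F(q) = q + 3*q**2 (F(q) = (q**2 + (2*q)*q) + q = (q**2 + 2*q**2) + q = 3*q**2 + q = q + 3*q**2)
z(o) = -14 + 7*o
(-54029 + L(153, 256))/(101428 + z(F(1*E(-4, 4) + 5))) = (-54029 + 256)/(101428 + (-14 + 7*((1*18 + 5)*(1 + 3*(1*18 + 5))))) = -53773/(101428 + (-14 + 7*((18 + 5)*(1 + 3*(18 + 5))))) = -53773/(101428 + (-14 + 7*(23*(1 + 3*23)))) = -53773/(101428 + (-14 + 7*(23*(1 + 69)))) = -53773/(101428 + (-14 + 7*(23*70))) = -53773/(101428 + (-14 + 7*1610)) = -53773/(101428 + (-14 + 11270)) = -53773/(101428 + 11256) = -53773/112684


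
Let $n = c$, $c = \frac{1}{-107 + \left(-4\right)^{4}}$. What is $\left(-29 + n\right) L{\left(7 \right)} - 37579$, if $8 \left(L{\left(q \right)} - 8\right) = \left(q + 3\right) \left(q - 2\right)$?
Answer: $- \frac{5660831}{149} \approx -37992.0$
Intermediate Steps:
$c = \frac{1}{149}$ ($c = \frac{1}{-107 + 256} = \frac{1}{149} \approx 0.0067114$)
$n = \frac{1}{149} \approx 0.0067114$
$L{\left(q \right)} = 8 + \frac{\left(-2 + q\right) \left(3 + q\right)}{8}$ ($L{\left(q \right)} = 8 + \frac{\left(q + 3\right) \left(q - 2\right)}{8} = 8 + \frac{\left(3 + q\right) \left(-2 + q\right)}{8} = 8 + \frac{\left(-2 + q\right) \left(3 + q\right)}{8}$)
$\left(-29 + n\right) L{\left(7 \right)} - 37579 = \left(-29 + \frac{1}{149}\right) \left(\frac{29}{4} + \frac{1}{8} \cdot 7 + \frac{7^{2}}{8}\right) - 37579 = - \frac{4320 \left(\frac{29}{4} + \frac{7}{8} + \frac{1}{8} \cdot 49\right)}{149} - 37579 = - \frac{4320 \left(\frac{29}{4} + \frac{7}{8} + \frac{49}{8}\right)}{149} - 37579 = \left(- \frac{4320}{149}\right) \frac{57}{4} - 37579 = - \frac{61560}{149} - 37579 = - \frac{5660831}{149}$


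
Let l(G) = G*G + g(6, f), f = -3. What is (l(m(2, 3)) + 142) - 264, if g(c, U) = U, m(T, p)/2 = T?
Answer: -109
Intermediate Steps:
m(T, p) = 2*T
l(G) = -3 + G² (l(G) = G*G - 3 = G² - 3 = -3 + G²)
(l(m(2, 3)) + 142) - 264 = ((-3 + (2*2)²) + 142) - 264 = ((-3 + 4²) + 142) - 264 = ((-3 + 16) + 142) - 264 = (13 + 142) - 264 = 155 - 264 = -109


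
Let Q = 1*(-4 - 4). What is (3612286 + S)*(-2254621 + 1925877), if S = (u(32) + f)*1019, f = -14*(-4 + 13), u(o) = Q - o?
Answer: -1131908986208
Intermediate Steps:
Q = -8 (Q = 1*(-8) = -8)
u(o) = -8 - o
f = -126 (f = -14*9 = -126)
S = -169154 (S = ((-8 - 1*32) - 126)*1019 = ((-8 - 32) - 126)*1019 = (-40 - 126)*1019 = -166*1019 = -169154)
(3612286 + S)*(-2254621 + 1925877) = (3612286 - 169154)*(-2254621 + 1925877) = 3443132*(-328744) = -1131908986208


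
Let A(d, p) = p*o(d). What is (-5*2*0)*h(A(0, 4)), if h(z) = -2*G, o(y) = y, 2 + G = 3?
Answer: 0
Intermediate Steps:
G = 1 (G = -2 + 3 = 1)
A(d, p) = d*p (A(d, p) = p*d = d*p)
h(z) = -2 (h(z) = -2*1 = -2)
(-5*2*0)*h(A(0, 4)) = (-5*2*0)*(-2) = -10*0*(-2) = 0*(-2) = 0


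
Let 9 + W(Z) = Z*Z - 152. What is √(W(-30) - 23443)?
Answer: 4*I*√1419 ≈ 150.68*I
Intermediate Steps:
W(Z) = -161 + Z² (W(Z) = -9 + (Z*Z - 152) = -9 + (Z² - 152) = -9 + (-152 + Z²) = -161 + Z²)
√(W(-30) - 23443) = √((-161 + (-30)²) - 23443) = √((-161 + 900) - 23443) = √(739 - 23443) = √(-22704) = 4*I*√1419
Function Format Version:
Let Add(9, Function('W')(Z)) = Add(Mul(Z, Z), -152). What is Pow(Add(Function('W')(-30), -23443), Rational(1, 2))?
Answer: Mul(4, I, Pow(1419, Rational(1, 2))) ≈ Mul(150.68, I)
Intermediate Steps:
Function('W')(Z) = Add(-161, Pow(Z, 2)) (Function('W')(Z) = Add(-9, Add(Mul(Z, Z), -152)) = Add(-9, Add(Pow(Z, 2), -152)) = Add(-9, Add(-152, Pow(Z, 2))) = Add(-161, Pow(Z, 2)))
Pow(Add(Function('W')(-30), -23443), Rational(1, 2)) = Pow(Add(Add(-161, Pow(-30, 2)), -23443), Rational(1, 2)) = Pow(Add(Add(-161, 900), -23443), Rational(1, 2)) = Pow(Add(739, -23443), Rational(1, 2)) = Pow(-22704, Rational(1, 2)) = Mul(4, I, Pow(1419, Rational(1, 2)))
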